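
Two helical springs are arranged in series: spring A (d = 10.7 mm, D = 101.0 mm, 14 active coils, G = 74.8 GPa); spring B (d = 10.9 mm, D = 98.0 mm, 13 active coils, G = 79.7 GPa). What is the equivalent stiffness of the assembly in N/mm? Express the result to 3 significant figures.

4.89 N/mm

k_A = Gd⁴/(8D³N_a) = (74.8×10³)(10.7⁴)/(8·101.0³·14) = 8.4968 N/mm
k_B = Gd⁴/(8D³N_a) = (79.7×10³)(10.9⁴)/(8·98.0³·13) = 11.494 N/mm
Series: 1/k_eq = 1/8.4968 + 1/11.494 = 0.2047; k_eq = 4.8853 N/mm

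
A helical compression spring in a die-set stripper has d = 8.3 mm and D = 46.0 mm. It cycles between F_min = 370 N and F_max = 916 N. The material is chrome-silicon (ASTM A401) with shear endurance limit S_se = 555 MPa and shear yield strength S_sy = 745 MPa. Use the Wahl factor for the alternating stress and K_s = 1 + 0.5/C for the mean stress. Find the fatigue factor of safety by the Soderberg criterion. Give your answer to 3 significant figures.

3.11

C = D/d = 46.0/8.3 = 5.5422; K_W = (4C−1)/(4C−4)+0.615/C = 1.2761; K_s = 1+0.5/C = 1.0902
F_a = (F_max−F_min)/2 = 273 N; F_m = (F_max+F_min)/2 = 643 N
τ_a = K_W·8F_aD/(πd³) = 1.2761 × 55.928 = 71.368 MPa
τ_m = K_s·8F_mD/(πd³) = 1.0902 × 131.73 = 143.61 MPa
Soderberg: 1/n_f = τ_a/S_se + τ_m/S_sy = 71.368/555 + 143.61/745 = 0.12859 + 0.19277 = 0.32136
n_f = 1/0.32136 = 3.112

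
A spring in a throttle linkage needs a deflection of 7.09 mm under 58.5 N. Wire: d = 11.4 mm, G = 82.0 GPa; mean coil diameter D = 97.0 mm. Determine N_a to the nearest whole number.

Required rate k = F/δ = 58.5/7.09 = 8.2511 N/mm
N_a = Gd⁴/(8D³k) = (82.0×10³ × 11.4⁴)/(8 × 97.0³ × 8.2511)
    = 1.38495e+09 / 6.02441e+07 = 22.99 → 23 coils

23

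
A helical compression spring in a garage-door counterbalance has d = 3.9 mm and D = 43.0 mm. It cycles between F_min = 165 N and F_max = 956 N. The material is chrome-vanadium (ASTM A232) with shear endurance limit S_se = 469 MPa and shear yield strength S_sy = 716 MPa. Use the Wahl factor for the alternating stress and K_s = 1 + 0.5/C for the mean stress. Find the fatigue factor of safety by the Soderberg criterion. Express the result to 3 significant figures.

0.306

C = D/d = 43.0/3.9 = 11.0256; K_W = (4C−1)/(4C−4)+0.615/C = 1.1306; K_s = 1+0.5/C = 1.0453
F_a = (F_max−F_min)/2 = 395.5 N; F_m = (F_max+F_min)/2 = 560.5 N
τ_a = K_W·8F_aD/(πd³) = 1.1306 × 730.06 = 825.4 MPa
τ_m = K_s·8F_mD/(πd³) = 1.0453 × 1034.6 = 1081.6 MPa
Soderberg: 1/n_f = τ_a/S_se + τ_m/S_sy = 825.4/469 + 1081.6/716 = 1.75992 + 1.51056 = 3.2705
n_f = 1/3.2705 = 0.3058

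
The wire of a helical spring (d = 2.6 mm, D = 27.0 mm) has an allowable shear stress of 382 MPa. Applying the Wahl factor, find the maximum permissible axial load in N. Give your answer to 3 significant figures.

C = D/d = 27.0/2.6 = 10.3846
K_W = (4C−1)/(4C−4) + 0.615/C = 40.538/37.538 + 0.0592 = 1.1391
τ_max = K·8FD/(πd³) → F_max = τ_allow·πd³/(8DK)
F_max = 382·π·2.6³/(8·27.0·1.1391) = 21093/246.05 = 85.724 N

85.7 N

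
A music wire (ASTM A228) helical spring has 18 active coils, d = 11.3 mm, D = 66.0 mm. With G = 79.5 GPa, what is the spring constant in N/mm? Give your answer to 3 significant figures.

31.3 N/mm

k = Gd⁴/(8D³N_a) = (79.5×10³ × 11.3⁴) / (8 × 66.0³ × 18)
  = 1.29623e+09 / 4.13994e+07 = 31.31 N/mm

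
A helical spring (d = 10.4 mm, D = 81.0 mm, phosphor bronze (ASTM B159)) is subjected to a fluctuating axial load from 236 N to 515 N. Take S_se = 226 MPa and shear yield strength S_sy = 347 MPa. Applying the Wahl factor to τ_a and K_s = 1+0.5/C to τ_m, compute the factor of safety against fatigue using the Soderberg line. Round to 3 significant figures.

2.89

C = D/d = 81.0/10.4 = 7.7885; K_W = (4C−1)/(4C−4)+0.615/C = 1.1894; K_s = 1+0.5/C = 1.0642
F_a = (F_max−F_min)/2 = 139.5 N; F_m = (F_max+F_min)/2 = 375.5 N
τ_a = K_W·8F_aD/(πd³) = 1.1894 × 25.58 = 30.426 MPa
τ_m = K_s·8F_mD/(πd³) = 1.0642 × 68.855 = 73.275 MPa
Soderberg: 1/n_f = τ_a/S_se + τ_m/S_sy = 30.426/226 + 73.275/347 = 0.13463 + 0.21117 = 0.3458
n_f = 1/0.3458 = 2.892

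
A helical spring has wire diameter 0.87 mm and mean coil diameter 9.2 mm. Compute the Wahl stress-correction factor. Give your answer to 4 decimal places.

C = D/d = 9.2/0.87 = 10.5747
K_W = (4C−1)/(4C−4) + 0.615/C = 41.299/38.299 + 0.0582 = 1.1365

1.1365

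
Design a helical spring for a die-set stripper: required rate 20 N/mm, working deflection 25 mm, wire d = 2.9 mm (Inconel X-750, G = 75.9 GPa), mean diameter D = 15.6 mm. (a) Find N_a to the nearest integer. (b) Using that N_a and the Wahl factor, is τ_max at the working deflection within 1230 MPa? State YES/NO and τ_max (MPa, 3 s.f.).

(a) 9 coils; (b) YES, τ_max = 1030 MPa

N_a = Gd⁴/(8D³k) = (75.9×10³)(2.9⁴)/(8·15.6³·20) = 8.838 → N_a = 9
Actual rate k = Gd⁴/(8D³·9) = 19.639 N/mm
Working load F = kδ = 19.639·25 = 490.98 N
C = 15.6/2.9 = 5.3793; K_W = (4C−1)/(4C−4)+0.615/C = 1.2856
τ_max = K_W·8FD/(πd³) = 1.2856·799.72 = 1028.1 MPa
τ_max ≤ 1230 MPa → acceptable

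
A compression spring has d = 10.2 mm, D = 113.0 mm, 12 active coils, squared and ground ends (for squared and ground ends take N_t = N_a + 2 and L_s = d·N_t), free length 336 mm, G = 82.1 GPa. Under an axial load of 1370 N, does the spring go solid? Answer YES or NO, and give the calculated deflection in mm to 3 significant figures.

YES, δ = 214 mm

k = Gd⁴/(8D³N_a) = (82.1×10³)(10.2⁴)/(8·113.0³·12) = 6.4156 N/mm
N_t = 14; L_s = 10.2·14 = 142.8 mm; δ_solid = L₀ − L_s = 336 − 142.8 = 193.2 mm
δ = F/k = 1370/6.4156 = 213.54 mm
δ ≥ δ_solid → spring goes solid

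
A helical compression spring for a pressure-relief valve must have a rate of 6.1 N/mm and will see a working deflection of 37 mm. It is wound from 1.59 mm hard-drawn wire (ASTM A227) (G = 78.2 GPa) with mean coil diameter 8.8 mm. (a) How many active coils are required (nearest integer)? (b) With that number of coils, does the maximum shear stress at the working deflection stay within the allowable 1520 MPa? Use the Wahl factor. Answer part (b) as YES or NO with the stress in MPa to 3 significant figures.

N_a = Gd⁴/(8D³k) = (78.2×10³)(1.59⁴)/(8·8.8³·6.1) = 15.03 → N_a = 15
Actual rate k = Gd⁴/(8D³·15) = 6.1118 N/mm
Working load F = kδ = 6.1118·37 = 226.13 N
C = 8.8/1.59 = 5.5346; K_W = (4C−1)/(4C−4)+0.615/C = 1.2765
τ_max = K_W·8FD/(πd³) = 1.2765·1260.7 = 1609.3 MPa
τ_max > 1520 MPa → exceeds allowable

(a) 15 coils; (b) NO, τ_max = 1610 MPa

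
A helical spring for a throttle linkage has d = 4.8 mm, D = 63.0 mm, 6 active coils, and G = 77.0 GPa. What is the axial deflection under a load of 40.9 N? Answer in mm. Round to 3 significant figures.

12.0 mm

k = Gd⁴/(8D³N_a) = (77.0×10³)(4.8⁴)/(8·63.0³·6) = 3.4056 N/mm
δ = F/k = 40.9 / 3.4056 = 12.01 mm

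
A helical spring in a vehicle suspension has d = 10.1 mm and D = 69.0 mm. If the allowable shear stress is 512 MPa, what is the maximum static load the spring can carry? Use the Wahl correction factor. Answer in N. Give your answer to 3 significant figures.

C = D/d = 69.0/10.1 = 6.8317
K_W = (4C−1)/(4C−4) + 0.615/C = 26.327/23.327 + 0.0900 = 1.2186
τ_max = K·8FD/(πd³) → F_max = τ_allow·πd³/(8DK)
F_max = 512·π·10.1³/(8·69.0·1.2186) = 1.6572e+06/672.68 = 2463.6 N

2460 N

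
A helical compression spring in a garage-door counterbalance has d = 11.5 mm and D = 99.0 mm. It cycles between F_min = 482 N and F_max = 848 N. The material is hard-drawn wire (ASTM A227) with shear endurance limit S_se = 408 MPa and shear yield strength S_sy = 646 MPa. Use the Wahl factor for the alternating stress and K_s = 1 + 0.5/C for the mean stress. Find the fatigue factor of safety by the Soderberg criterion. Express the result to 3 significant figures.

C = D/d = 99.0/11.5 = 8.6087; K_W = (4C−1)/(4C−4)+0.615/C = 1.1700; K_s = 1+0.5/C = 1.0581
F_a = (F_max−F_min)/2 = 183 N; F_m = (F_max+F_min)/2 = 665 N
τ_a = K_W·8F_aD/(πd³) = 1.1700 × 30.334 = 35.491 MPa
τ_m = K_s·8F_mD/(πd³) = 1.0581 × 110.23 = 116.63 MPa
Soderberg: 1/n_f = τ_a/S_se + τ_m/S_sy = 35.491/408 + 116.63/646 = 0.08699 + 0.18055 = 0.26754
n_f = 1/0.26754 = 3.738

3.74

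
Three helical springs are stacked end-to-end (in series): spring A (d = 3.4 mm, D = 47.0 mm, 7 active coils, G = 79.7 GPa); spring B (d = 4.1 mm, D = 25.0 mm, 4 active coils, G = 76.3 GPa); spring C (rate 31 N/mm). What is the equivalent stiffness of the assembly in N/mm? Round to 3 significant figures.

1.66 N/mm

k_A = Gd⁴/(8D³N_a) = (79.7×10³)(3.4⁴)/(8·47.0³·7) = 1.8319 N/mm
k_B = Gd⁴/(8D³N_a) = (76.3×10³)(4.1⁴)/(8·25.0³·4) = 43.121 N/mm
Series: 1/k_eq = 1/1.8319 + 1/43.121 + 1/31 = 0.60134; k_eq = 1.6629 N/mm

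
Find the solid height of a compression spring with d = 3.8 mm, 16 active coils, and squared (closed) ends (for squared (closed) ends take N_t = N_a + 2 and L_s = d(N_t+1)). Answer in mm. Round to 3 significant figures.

72.2 mm

squared (closed) ends: N_t = N_a + 2 = 16 + 2 = 18
L_s = d·(N_t+1) = 3.8 × 19 = 72.2 mm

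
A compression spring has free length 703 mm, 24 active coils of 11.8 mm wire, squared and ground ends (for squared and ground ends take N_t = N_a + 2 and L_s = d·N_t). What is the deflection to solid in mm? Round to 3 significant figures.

396 mm

N_t = 26; L_s = 11.8·26 = 306.8 mm
δ_solid = L₀ − L_s = 703 − 306.8 = 396.2 mm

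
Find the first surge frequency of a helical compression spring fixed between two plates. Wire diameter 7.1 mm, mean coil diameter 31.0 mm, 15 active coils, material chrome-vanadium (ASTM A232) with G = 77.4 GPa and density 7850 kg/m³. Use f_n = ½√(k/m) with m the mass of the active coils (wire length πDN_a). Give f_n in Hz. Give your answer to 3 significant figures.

174 Hz

k = Gd⁴/(8D³N_a) = (77.4×10³)(7.1⁴)/(8·31.0³·15) = 55.018 N/mm = 55018 N/m
Wire length L = πDN_a = π·31.0·15 = 1460.8 mm
m = ρ·(πd²/4)·L = 7850 × 39.592×10⁻⁶ m² × 1.4608 m = 0.45402 kg
f_n = ½√(k/m) = 0.5·√(55018/0.45402) = 0.5·√(1.2118e+05) = 174.05 Hz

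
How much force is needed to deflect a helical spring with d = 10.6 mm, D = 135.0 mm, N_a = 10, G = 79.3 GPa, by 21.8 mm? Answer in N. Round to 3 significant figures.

111 N

k = Gd⁴/(8D³N_a) = (79.3×10³)(10.6⁴)/(8·135.0³·10) = 5.0863 N/mm
F = k·δ = 5.0863 × 21.8 = 110.88 N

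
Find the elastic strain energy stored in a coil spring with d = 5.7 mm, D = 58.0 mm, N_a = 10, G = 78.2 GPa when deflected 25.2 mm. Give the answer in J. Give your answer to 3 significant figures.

k = Gd⁴/(8D³N_a) = (78.2×10³)(5.7⁴)/(8·58.0³·10) = 5.2885 N/mm
U = ½kδ² = 0.5 × 5.2885 × 25.2² = 1679.2 N·mm = 1.6792 J

1.68 J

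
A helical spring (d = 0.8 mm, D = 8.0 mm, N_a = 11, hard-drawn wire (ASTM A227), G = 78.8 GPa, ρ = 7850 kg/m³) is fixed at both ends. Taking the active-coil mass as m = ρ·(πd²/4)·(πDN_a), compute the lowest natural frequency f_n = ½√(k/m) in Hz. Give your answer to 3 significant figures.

405 Hz

k = Gd⁴/(8D³N_a) = (78.8×10³)(0.8⁴)/(8·8.0³·11) = 0.71636 N/mm = 716.36 N/m
Wire length L = πDN_a = π·8.0·11 = 276.46 mm
m = ρ·(πd²/4)·L = 7850 × 0.50265×10⁻⁶ m² × 0.27646 m = 0.0010909 kg
f_n = ½√(k/m) = 0.5·√(716.36/0.0010909) = 0.5·√(6.5669e+05) = 405.18 Hz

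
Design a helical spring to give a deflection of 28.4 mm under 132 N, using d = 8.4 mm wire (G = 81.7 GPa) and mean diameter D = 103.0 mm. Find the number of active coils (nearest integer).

Required rate k = F/δ = 132/28.4 = 4.6479 N/mm
N_a = Gd⁴/(8D³k) = (81.7×10³ × 8.4⁴)/(8 × 103.0³ × 4.6479)
    = 4.06761e+08 / 4.0631e+07 = 10.01 → 10 coils

10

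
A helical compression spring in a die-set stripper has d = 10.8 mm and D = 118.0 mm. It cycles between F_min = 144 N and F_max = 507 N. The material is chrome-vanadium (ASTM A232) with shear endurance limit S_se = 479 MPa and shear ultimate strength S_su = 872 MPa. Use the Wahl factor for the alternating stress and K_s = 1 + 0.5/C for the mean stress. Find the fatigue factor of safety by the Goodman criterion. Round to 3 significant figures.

5.12

C = D/d = 118.0/10.8 = 10.9259; K_W = (4C−1)/(4C−4)+0.615/C = 1.1318; K_s = 1+0.5/C = 1.0458
F_a = (F_max−F_min)/2 = 181.5 N; F_m = (F_max+F_min)/2 = 325.5 N
τ_a = K_W·8F_aD/(πd³) = 1.1318 × 43.294 = 49.002 MPa
τ_m = K_s·8F_mD/(πd³) = 1.0458 × 77.643 = 81.196 MPa
Goodman: 1/n_f = τ_a/S_se + τ_m/S_su = 49.002/479 + 81.196/872 = 0.10230 + 0.09311 = 0.19542
n_f = 1/0.19542 = 5.117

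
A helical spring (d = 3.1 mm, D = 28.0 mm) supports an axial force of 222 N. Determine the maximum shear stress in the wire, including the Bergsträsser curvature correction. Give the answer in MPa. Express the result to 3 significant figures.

612 MPa

Spring index C = D/d = 28.0/3.1 = 9.0323
K_B = (4C+2)/(4C−3) = 38.129/33.129 = 1.1509
τ₀ = 8FD/(πd³) = 8·222·28.0/(π·3.1³) = 49728/93.591 = 531.33 MPa
τ_max = K·τ₀ = 1.1509 × 531.33 = 611.52 MPa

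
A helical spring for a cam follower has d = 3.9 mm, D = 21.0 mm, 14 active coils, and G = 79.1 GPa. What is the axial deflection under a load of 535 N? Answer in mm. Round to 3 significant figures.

k = Gd⁴/(8D³N_a) = (79.1×10³)(3.9⁴)/(8·21.0³·14) = 17.642 N/mm
δ = F/k = 535 / 17.642 = 30.325 mm

30.3 mm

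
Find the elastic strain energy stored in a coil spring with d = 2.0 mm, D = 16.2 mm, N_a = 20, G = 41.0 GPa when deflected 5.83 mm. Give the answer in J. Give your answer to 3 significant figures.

0.0164 J

k = Gd⁴/(8D³N_a) = (41.0×10³)(2.0⁴)/(8·16.2³·20) = 0.96436 N/mm
U = ½kδ² = 0.5 × 0.96436 × 5.83² = 16.389 N·mm = 0.016389 J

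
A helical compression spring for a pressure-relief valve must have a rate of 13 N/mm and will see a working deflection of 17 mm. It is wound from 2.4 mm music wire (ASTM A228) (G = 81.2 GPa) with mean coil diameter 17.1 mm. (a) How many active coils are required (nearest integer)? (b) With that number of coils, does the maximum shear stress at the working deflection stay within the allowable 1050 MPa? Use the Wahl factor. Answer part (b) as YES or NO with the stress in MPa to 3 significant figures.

(a) 5 coils; (b) YES, τ_max = 872 MPa

N_a = Gd⁴/(8D³k) = (81.2×10³)(2.4⁴)/(8·17.1³·13) = 5.181 → N_a = 5
Actual rate k = Gd⁴/(8D³·5) = 13.47 N/mm
Working load F = kδ = 13.47·17 = 228.98 N
C = 17.1/2.4 = 7.1250; K_W = (4C−1)/(4C−4)+0.615/C = 1.2088
τ_max = K_W·8FD/(πd³) = 1.2088·721.28 = 871.86 MPa
τ_max ≤ 1050 MPa → acceptable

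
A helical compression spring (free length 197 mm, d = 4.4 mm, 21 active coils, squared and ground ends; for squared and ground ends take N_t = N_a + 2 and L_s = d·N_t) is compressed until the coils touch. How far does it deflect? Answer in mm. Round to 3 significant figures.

N_t = 23; L_s = 4.4·23 = 101.2 mm
δ_solid = L₀ − L_s = 197 − 101.2 = 95.8 mm

95.8 mm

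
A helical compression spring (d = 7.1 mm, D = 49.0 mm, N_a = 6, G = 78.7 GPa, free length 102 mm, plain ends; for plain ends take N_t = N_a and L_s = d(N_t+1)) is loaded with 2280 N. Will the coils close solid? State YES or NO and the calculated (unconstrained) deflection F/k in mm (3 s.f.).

k = Gd⁴/(8D³N_a) = (78.7×10³)(7.1⁴)/(8·49.0³·6) = 35.414 N/mm
N_t = 6; L_s = 7.1·7 = 49.7 mm; δ_solid = L₀ − L_s = 102 − 49.7 = 52.3 mm
δ = F/k = 2280/35.414 = 64.381 mm
δ ≥ δ_solid → spring goes solid

YES, δ = 64.4 mm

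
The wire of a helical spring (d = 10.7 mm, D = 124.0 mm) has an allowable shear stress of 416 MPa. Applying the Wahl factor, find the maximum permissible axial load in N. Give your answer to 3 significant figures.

1440 N

C = D/d = 124.0/10.7 = 11.5888
K_W = (4C−1)/(4C−4) + 0.615/C = 45.355/42.355 + 0.0531 = 1.1239
τ_max = K·8FD/(πd³) → F_max = τ_allow·πd³/(8DK)
F_max = 416·π·10.7³/(8·124.0·1.1239) = 1.601e+06/1114.9 = 1436 N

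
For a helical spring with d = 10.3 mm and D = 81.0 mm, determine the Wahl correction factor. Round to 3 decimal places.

1.187

C = D/d = 81.0/10.3 = 7.8641
K_W = (4C−1)/(4C−4) + 0.615/C = 30.456/27.456 + 0.0782 = 1.1875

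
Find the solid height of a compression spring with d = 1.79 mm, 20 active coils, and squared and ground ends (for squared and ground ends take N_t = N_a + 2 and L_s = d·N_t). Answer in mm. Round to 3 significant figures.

squared and ground ends: N_t = N_a + 2 = 20 + 2 = 22
L_s = d·N_t = 1.79 × 22 = 39.38 mm

39.4 mm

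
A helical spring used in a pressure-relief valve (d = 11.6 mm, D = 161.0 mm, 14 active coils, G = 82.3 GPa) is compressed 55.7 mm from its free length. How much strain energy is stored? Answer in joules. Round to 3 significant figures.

k = Gd⁴/(8D³N_a) = (82.3×10³)(11.6⁴)/(8·161.0³·14) = 3.1881 N/mm
U = ½kδ² = 0.5 × 3.1881 × 55.7² = 4945.6 N·mm = 4.9456 J

4.95 J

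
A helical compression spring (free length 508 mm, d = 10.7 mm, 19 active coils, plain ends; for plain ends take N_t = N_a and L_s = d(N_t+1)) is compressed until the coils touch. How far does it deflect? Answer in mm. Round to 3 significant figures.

N_t = 19; L_s = 10.7·20 = 214 mm
δ_solid = L₀ − L_s = 508 − 214 = 294 mm

294 mm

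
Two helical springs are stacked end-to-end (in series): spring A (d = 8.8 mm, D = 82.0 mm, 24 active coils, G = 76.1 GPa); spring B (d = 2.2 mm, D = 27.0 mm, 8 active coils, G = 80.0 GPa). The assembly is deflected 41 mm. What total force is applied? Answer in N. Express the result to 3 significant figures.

45.3 N

k_A = Gd⁴/(8D³N_a) = (76.1×10³)(8.8⁴)/(8·82.0³·24) = 4.3109 N/mm
k_B = Gd⁴/(8D³N_a) = (80.0×10³)(2.2⁴)/(8·27.0³·8) = 1.4877 N/mm
Series: 1/k_eq = 1/4.3109 + 1/1.4877 = 0.90416; k_eq = 1.106 N/mm
F = k_eq·δ = 1.106·41 = 45.346 N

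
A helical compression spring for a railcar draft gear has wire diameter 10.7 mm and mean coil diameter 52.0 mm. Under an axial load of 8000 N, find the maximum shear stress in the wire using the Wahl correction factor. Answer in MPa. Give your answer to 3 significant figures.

1140 MPa

Spring index C = D/d = 52.0/10.7 = 4.8598
K_W = (4C−1)/(4C−4) + 0.615/C = 18.439/15.439 + 0.1265 = 1.3209
τ₀ = 8FD/(πd³) = 8·8000·52.0/(π·10.7³) = 3.328e+06/3848.6 = 864.73 MPa
τ_max = K·τ₀ = 1.3209 × 864.73 = 1142.2 MPa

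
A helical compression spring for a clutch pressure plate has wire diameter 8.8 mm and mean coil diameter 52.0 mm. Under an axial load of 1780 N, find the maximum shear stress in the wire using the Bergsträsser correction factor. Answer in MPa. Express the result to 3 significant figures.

430 MPa

Spring index C = D/d = 52.0/8.8 = 5.9091
K_B = (4C+2)/(4C−3) = 25.636/20.636 = 1.2423
τ₀ = 8FD/(πd³) = 8·1780·52.0/(π·8.8³) = 740480/2140.9 = 345.87 MPa
τ_max = K·τ₀ = 1.2423 × 345.87 = 429.67 MPa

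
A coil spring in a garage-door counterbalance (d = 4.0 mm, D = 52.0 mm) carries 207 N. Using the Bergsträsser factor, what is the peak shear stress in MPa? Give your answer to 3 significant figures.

472 MPa

Spring index C = D/d = 52.0/4.0 = 13.0000
K_B = (4C+2)/(4C−3) = 54.000/49.000 = 1.1020
τ₀ = 8FD/(πd³) = 8·207·52.0/(π·4.0³) = 86112/201.06 = 428.29 MPa
τ_max = K·τ₀ = 1.1020 × 428.29 = 471.99 MPa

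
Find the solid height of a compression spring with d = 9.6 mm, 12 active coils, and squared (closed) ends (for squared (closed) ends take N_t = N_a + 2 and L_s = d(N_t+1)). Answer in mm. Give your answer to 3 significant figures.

squared (closed) ends: N_t = N_a + 2 = 12 + 2 = 14
L_s = d·(N_t+1) = 9.6 × 15 = 144 mm

144 mm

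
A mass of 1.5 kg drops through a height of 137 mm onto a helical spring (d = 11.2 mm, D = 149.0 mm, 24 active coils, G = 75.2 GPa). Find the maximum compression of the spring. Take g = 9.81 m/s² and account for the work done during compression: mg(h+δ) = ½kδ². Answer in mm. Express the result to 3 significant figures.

55.1 mm

k = Gd⁴/(8D³N_a) = (75.2×10³)(11.2⁴)/(8·149.0³·24) = 1.8631 N/mm
W = mg = 1.5 × 9.81 = 14.715 N
½kδ² − Wδ − Wh = 0 → δ = (W + √(W² + 2kWh))/k
δ = (14.715 + √(216.53 + 7511.74))/1.8631 = (14.715 + 87.911)/1.8631 = 55.084 mm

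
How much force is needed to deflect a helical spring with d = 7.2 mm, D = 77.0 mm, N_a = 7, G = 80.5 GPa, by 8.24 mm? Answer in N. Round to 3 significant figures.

k = Gd⁴/(8D³N_a) = (80.5×10³)(7.2⁴)/(8·77.0³·7) = 8.4619 N/mm
F = k·δ = 8.4619 × 8.24 = 69.726 N

69.7 N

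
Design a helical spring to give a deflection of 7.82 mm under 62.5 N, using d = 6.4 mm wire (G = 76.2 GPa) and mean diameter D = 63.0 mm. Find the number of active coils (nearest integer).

8

Required rate k = F/δ = 62.5/7.82 = 7.9923 N/mm
N_a = Gd⁴/(8D³k) = (76.2×10³ × 6.4⁴)/(8 × 63.0³ × 7.9923)
    = 1.27842e+08 / 1.59877e+07 = 7.996 → 8 coils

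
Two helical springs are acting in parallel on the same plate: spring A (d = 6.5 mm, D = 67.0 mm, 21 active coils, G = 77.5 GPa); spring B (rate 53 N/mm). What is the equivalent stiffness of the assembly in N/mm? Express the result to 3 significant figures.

55.7 N/mm

k_A = Gd⁴/(8D³N_a) = (77.5×10³)(6.5⁴)/(8·67.0³·21) = 2.7379 N/mm
Parallel: k_eq = 2.7379 + 53 = 55.738 N/mm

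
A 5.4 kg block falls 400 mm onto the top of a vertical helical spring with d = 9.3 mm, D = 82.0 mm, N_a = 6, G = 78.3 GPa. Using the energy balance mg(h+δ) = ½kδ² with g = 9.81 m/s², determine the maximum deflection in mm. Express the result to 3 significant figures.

k = Gd⁴/(8D³N_a) = (78.3×10³)(9.3⁴)/(8·82.0³·6) = 22.131 N/mm
W = mg = 5.4 × 9.81 = 52.974 N
½kδ² − Wδ − Wh = 0 → δ = (W + √(W² + 2kWh))/k
δ = (52.974 + √(2806.2 + 937915))/22.131 = (52.974 + 969.91)/22.131 = 46.218 mm

46.2 mm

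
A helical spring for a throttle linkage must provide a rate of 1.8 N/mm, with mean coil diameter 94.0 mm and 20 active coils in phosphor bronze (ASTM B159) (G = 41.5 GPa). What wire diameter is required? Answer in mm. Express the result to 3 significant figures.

8.71 mm

d = (8D³N_a·k / G)^(1/4) = (8·94.0³·20·1.8 / (41.5×10³))^0.25
  = (5764.1)^0.25 = 8.7133 mm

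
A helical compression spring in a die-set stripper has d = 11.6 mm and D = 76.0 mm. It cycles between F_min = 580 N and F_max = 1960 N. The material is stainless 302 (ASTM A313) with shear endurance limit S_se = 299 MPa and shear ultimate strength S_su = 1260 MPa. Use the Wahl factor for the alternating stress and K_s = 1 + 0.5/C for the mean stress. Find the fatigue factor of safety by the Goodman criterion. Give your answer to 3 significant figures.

C = D/d = 76.0/11.6 = 6.5517; K_W = (4C−1)/(4C−4)+0.615/C = 1.2290; K_s = 1+0.5/C = 1.0763
F_a = (F_max−F_min)/2 = 690 N; F_m = (F_max+F_min)/2 = 1270 N
τ_a = K_W·8F_aD/(πd³) = 1.2290 × 85.552 = 105.14 MPa
τ_m = K_s·8F_mD/(πd³) = 1.0763 × 157.46 = 169.48 MPa
Goodman: 1/n_f = τ_a/S_se + τ_m/S_su = 105.14/299 + 169.48/1260 = 0.35164 + 0.13451 = 0.48615
n_f = 1/0.48615 = 2.057

2.06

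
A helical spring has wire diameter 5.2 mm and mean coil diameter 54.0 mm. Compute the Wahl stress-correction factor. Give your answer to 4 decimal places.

C = D/d = 54.0/5.2 = 10.3846
K_W = (4C−1)/(4C−4) + 0.615/C = 40.538/37.538 + 0.0592 = 1.1391

1.1391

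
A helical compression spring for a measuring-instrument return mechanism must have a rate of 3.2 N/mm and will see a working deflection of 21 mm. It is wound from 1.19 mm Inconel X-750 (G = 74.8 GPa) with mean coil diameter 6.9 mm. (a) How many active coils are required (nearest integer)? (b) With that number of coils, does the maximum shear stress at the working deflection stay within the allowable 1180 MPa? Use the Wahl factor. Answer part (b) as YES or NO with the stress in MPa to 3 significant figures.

(a) 18 coils; (b) YES, τ_max = 876 MPa

N_a = Gd⁴/(8D³k) = (74.8×10³)(1.19⁴)/(8·6.9³·3.2) = 17.84 → N_a = 18
Actual rate k = Gd⁴/(8D³·18) = 3.1709 N/mm
Working load F = kδ = 3.1709·21 = 66.588 N
C = 6.9/1.19 = 5.7983; K_W = (4C−1)/(4C−4)+0.615/C = 1.2624
τ_max = K_W·8FD/(πd³) = 1.2624·694.3 = 876.46 MPa
τ_max ≤ 1180 MPa → acceptable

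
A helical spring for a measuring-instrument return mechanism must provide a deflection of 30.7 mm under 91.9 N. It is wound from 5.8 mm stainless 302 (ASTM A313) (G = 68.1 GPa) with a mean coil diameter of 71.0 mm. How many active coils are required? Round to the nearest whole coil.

9

Required rate k = F/δ = 91.9/30.7 = 2.9935 N/mm
N_a = Gd⁴/(8D³k) = (68.1×10³ × 5.8⁴)/(8 × 71.0³ × 2.9935)
    = 7.70653e+07 / 8.57121e+06 = 8.991 → 9 coils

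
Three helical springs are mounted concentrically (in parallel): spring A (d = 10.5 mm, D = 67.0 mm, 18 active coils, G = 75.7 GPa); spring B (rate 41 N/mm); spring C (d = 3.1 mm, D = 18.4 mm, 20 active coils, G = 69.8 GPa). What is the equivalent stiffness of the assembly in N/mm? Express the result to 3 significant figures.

68.7 N/mm

k_A = Gd⁴/(8D³N_a) = (75.7×10³)(10.5⁴)/(8·67.0³·18) = 21.245 N/mm
k_C = Gd⁴/(8D³N_a) = (69.8×10³)(3.1⁴)/(8·18.4³·20) = 6.4674 N/mm
Parallel: k_eq = 21.245 + 41 + 6.4674 = 68.713 N/mm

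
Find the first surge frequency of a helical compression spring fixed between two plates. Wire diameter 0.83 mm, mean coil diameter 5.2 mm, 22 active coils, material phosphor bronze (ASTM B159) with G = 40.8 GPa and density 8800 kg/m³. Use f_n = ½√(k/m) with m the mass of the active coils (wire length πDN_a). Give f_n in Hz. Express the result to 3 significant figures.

k = Gd⁴/(8D³N_a) = (40.8×10³)(0.83⁴)/(8·5.2³·22) = 0.78244 N/mm = 782.44 N/m
Wire length L = πDN_a = π·5.2·22 = 359.4 mm
m = ρ·(πd²/4)·L = 8800 × 0.54106×10⁻⁶ m² × 0.3594 m = 0.0017112 kg
f_n = ½√(k/m) = 0.5·√(782.44/0.0017112) = 0.5·√(4.5724e+05) = 338.1 Hz

338 Hz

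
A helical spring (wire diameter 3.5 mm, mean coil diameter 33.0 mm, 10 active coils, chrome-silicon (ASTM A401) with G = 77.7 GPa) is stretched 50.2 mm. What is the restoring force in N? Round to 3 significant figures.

204 N

k = Gd⁴/(8D³N_a) = (77.7×10³)(3.5⁴)/(8·33.0³·10) = 4.0557 N/mm
F = k·δ = 4.0557 × 50.2 = 203.59 N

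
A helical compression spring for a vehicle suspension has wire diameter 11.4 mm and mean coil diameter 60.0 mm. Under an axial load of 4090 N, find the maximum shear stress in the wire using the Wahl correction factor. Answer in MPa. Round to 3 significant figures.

Spring index C = D/d = 60.0/11.4 = 5.2632
K_W = (4C−1)/(4C−4) + 0.615/C = 20.053/17.053 + 0.1169 = 1.2928
τ₀ = 8FD/(πd³) = 8·4090·60.0/(π·11.4³) = 1.9632e+06/4654.4 = 421.79 MPa
τ_max = K·τ₀ = 1.2928 × 421.79 = 545.28 MPa

545 MPa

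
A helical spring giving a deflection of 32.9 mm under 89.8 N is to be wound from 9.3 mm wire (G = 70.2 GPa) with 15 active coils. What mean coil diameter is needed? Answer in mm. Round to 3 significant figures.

117 mm

Required rate k = F/δ = 89.8/32.9 = 2.7295 N/mm
D = (Gd⁴/(8N_a·k))^(1/3) = (70.2×10³·9.3⁴/(8·15·2.7295))^(1/3)
  = (1.60327e+06)^(1/3) = 117.0404 mm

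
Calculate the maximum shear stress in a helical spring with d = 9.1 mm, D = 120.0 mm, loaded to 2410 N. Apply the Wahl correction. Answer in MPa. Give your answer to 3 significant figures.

1080 MPa

Spring index C = D/d = 120.0/9.1 = 13.1868
K_W = (4C−1)/(4C−4) + 0.615/C = 51.747/48.747 + 0.0466 = 1.1082
τ₀ = 8FD/(πd³) = 8·2410·120.0/(π·9.1³) = 2.3136e+06/2367.4 = 977.27 MPa
τ_max = K·τ₀ = 1.1082 × 977.27 = 1083 MPa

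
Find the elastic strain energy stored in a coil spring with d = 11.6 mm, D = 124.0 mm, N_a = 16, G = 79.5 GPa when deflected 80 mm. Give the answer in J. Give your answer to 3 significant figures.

k = Gd⁴/(8D³N_a) = (79.5×10³)(11.6⁴)/(8·124.0³·16) = 5.8983 N/mm
U = ½kδ² = 0.5 × 5.8983 × 80² = 18874 N·mm = 18.874 J

18.9 J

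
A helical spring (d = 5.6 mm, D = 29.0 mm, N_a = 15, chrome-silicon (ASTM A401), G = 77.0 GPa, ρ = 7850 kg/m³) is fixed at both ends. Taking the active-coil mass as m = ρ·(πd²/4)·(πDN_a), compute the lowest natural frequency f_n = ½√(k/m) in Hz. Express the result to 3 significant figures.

k = Gd⁴/(8D³N_a) = (77.0×10³)(5.6⁴)/(8·29.0³·15) = 25.874 N/mm = 25874 N/m
Wire length L = πDN_a = π·29.0·15 = 1366.6 mm
m = ρ·(πd²/4)·L = 7850 × 24.63×10⁻⁶ m² × 1.3666 m = 0.26423 kg
f_n = ½√(k/m) = 0.5·√(25874/0.26423) = 0.5·√(97925) = 156.46 Hz

156 Hz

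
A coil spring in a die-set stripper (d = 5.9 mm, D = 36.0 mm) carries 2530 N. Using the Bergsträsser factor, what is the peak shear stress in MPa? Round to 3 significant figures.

1390 MPa

Spring index C = D/d = 36.0/5.9 = 6.1017
K_B = (4C+2)/(4C−3) = 26.407/21.407 = 1.2336
τ₀ = 8FD/(πd³) = 8·2530·36.0/(π·5.9³) = 728640/645.22 = 1129.3 MPa
τ_max = K·τ₀ = 1.2336 × 1129.3 = 1393.1 MPa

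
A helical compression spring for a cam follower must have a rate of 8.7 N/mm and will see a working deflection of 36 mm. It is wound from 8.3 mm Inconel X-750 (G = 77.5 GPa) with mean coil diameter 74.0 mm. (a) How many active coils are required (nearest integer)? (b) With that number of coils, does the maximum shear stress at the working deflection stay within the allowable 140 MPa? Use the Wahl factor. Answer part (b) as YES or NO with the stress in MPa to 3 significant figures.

N_a = Gd⁴/(8D³k) = (77.5×10³)(8.3⁴)/(8·74.0³·8.7) = 13.04 → N_a = 13
Actual rate k = Gd⁴/(8D³·13) = 8.7274 N/mm
Working load F = kδ = 8.7274·36 = 314.19 N
C = 74.0/8.3 = 8.9157; K_W = (4C−1)/(4C−4)+0.615/C = 1.1637
τ_max = K_W·8FD/(πd³) = 1.1637·103.54 = 120.5 MPa
τ_max ≤ 140 MPa → acceptable

(a) 13 coils; (b) YES, τ_max = 120 MPa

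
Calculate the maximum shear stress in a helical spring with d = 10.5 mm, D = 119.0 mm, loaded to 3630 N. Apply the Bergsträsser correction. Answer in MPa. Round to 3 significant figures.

Spring index C = D/d = 119.0/10.5 = 11.3333
K_B = (4C+2)/(4C−3) = 47.333/42.333 = 1.1181
τ₀ = 8FD/(πd³) = 8·3630·119.0/(π·10.5³) = 3.45576e+06/3636.8 = 950.22 MPa
τ_max = K·τ₀ = 1.1181 × 950.22 = 1062.5 MPa

1060 MPa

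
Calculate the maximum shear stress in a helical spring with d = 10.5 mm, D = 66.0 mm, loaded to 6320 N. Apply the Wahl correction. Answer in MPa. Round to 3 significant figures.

1140 MPa

Spring index C = D/d = 66.0/10.5 = 6.2857
K_W = (4C−1)/(4C−4) + 0.615/C = 24.143/21.143 + 0.0978 = 1.2397
τ₀ = 8FD/(πd³) = 8·6320·66.0/(π·10.5³) = 3.33696e+06/3636.8 = 917.56 MPa
τ_max = K·τ₀ = 1.2397 × 917.56 = 1137.5 MPa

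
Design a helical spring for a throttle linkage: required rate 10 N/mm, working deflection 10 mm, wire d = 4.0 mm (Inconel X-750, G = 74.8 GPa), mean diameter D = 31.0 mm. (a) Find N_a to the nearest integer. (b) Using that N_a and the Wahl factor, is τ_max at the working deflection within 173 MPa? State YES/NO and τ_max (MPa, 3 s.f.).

(a) 8 coils; (b) YES, τ_max = 147 MPa

N_a = Gd⁴/(8D³k) = (74.8×10³)(4.0⁴)/(8·31.0³·10) = 8.035 → N_a = 8
Actual rate k = Gd⁴/(8D³·8) = 10.043 N/mm
Working load F = kδ = 10.043·10 = 100.43 N
C = 31.0/4.0 = 7.7500; K_W = (4C−1)/(4C−4)+0.615/C = 1.1905
τ_max = K_W·8FD/(πd³) = 1.1905·123.88 = 147.47 MPa
τ_max ≤ 173 MPa → acceptable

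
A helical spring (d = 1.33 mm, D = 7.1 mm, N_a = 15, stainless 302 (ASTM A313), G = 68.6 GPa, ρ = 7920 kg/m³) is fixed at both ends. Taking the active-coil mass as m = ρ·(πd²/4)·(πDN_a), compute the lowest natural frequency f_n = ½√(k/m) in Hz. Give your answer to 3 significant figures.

k = Gd⁴/(8D³N_a) = (68.6×10³)(1.33⁴)/(8·7.1³·15) = 4.9977 N/mm = 4997.7 N/m
Wire length L = πDN_a = π·7.1·15 = 334.58 mm
m = ρ·(πd²/4)·L = 7920 × 1.3893×10⁻⁶ m² × 0.33458 m = 0.0036814 kg
f_n = ½√(k/m) = 0.5·√(4997.7/0.0036814) = 0.5·√(1.3576e+06) = 582.57 Hz

583 Hz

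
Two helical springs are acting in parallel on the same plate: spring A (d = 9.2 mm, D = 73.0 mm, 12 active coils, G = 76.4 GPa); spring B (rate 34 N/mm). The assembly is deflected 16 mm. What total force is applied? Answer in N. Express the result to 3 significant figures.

k_A = Gd⁴/(8D³N_a) = (76.4×10³)(9.2⁴)/(8·73.0³·12) = 14.656 N/mm
Parallel: k_eq = 14.656 + 34 = 48.656 N/mm
F = k_eq·δ = 48.656·16 = 778.49 N

778 N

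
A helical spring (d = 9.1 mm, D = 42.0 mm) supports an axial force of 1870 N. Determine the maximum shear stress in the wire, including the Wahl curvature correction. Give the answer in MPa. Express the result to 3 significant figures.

356 MPa

Spring index C = D/d = 42.0/9.1 = 4.6154
K_W = (4C−1)/(4C−4) + 0.615/C = 17.462/14.462 + 0.1332 = 1.3407
τ₀ = 8FD/(πd³) = 8·1870·42.0/(π·9.1³) = 628320/2367.4 = 265.4 MPa
τ_max = K·τ₀ = 1.3407 × 265.4 = 355.83 MPa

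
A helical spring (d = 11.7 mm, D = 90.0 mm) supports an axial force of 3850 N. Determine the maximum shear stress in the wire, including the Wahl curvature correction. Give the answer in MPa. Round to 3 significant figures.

Spring index C = D/d = 90.0/11.7 = 7.6923
K_W = (4C−1)/(4C−4) + 0.615/C = 29.769/26.769 + 0.0799 = 1.1920
τ₀ = 8FD/(πd³) = 8·3850·90.0/(π·11.7³) = 2.772e+06/5031.6 = 550.92 MPa
τ_max = K·τ₀ = 1.1920 × 550.92 = 656.7 MPa

657 MPa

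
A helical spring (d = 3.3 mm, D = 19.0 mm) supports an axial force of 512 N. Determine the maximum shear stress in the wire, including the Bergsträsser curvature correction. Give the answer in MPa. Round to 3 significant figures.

Spring index C = D/d = 19.0/3.3 = 5.7576
K_B = (4C+2)/(4C−3) = 25.030/20.030 = 1.2496
τ₀ = 8FD/(πd³) = 8·512·19.0/(π·3.3³) = 77824/112.9 = 689.32 MPa
τ_max = K·τ₀ = 1.2496 × 689.32 = 861.39 MPa

861 MPa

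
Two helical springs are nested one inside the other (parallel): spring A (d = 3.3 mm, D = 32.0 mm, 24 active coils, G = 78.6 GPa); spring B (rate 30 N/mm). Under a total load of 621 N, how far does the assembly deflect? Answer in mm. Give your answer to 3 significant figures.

19.7 mm

k_A = Gd⁴/(8D³N_a) = (78.6×10³)(3.3⁴)/(8·32.0³·24) = 1.4816 N/mm
Parallel: k_eq = 1.4816 + 30 = 31.482 N/mm
δ = F/k_eq = 621/31.482 = 19.726 mm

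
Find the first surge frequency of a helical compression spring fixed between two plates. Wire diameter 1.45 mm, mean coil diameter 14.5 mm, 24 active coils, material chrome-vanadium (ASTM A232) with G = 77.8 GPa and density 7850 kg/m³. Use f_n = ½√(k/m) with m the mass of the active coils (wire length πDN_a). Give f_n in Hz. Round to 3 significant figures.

k = Gd⁴/(8D³N_a) = (77.8×10³)(1.45⁴)/(8·14.5³·24) = 0.58755 N/mm = 587.55 N/m
Wire length L = πDN_a = π·14.5·24 = 1093.3 mm
m = ρ·(πd²/4)·L = 7850 × 1.6513×10⁻⁶ m² × 1.0933 m = 0.014172 kg
f_n = ½√(k/m) = 0.5·√(587.55/0.014172) = 0.5·√(41459) = 101.81 Hz

102 Hz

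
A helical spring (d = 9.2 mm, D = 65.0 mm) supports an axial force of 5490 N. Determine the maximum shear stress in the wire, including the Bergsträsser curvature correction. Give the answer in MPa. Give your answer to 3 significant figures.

1400 MPa

Spring index C = D/d = 65.0/9.2 = 7.0652
K_B = (4C+2)/(4C−3) = 30.261/25.261 = 1.1979
τ₀ = 8FD/(πd³) = 8·5490·65.0/(π·9.2³) = 2.8548e+06/2446.3 = 1167 MPa
τ_max = K·τ₀ = 1.1979 × 1167 = 1398 MPa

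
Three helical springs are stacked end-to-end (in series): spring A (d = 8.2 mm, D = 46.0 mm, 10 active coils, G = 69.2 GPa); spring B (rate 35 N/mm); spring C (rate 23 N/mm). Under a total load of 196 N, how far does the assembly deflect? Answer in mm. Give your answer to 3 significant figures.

19.0 mm

k_A = Gd⁴/(8D³N_a) = (69.2×10³)(8.2⁴)/(8·46.0³·10) = 40.179 N/mm
Series: 1/k_eq = 1/40.179 + 1/35 + 1/23 = 0.096938; k_eq = 10.316 N/mm
δ = F/k_eq = 196/10.316 = 19 mm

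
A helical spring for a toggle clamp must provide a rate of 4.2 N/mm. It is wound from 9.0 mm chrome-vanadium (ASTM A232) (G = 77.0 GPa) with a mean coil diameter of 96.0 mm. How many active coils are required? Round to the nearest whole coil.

17

N_a = Gd⁴/(8D³k) = (77.0×10³ × 9.0⁴)/(8 × 96.0³ × 4.2)
    = 5.05197e+08 / 2.97271e+07 = 16.99 → 17 coils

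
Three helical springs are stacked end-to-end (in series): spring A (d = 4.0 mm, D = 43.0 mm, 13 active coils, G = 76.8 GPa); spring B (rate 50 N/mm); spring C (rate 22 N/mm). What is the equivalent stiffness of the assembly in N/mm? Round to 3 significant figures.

2.06 N/mm

k_A = Gd⁴/(8D³N_a) = (76.8×10³)(4.0⁴)/(8·43.0³·13) = 2.3777 N/mm
Series: 1/k_eq = 1/2.3777 + 1/50 + 1/22 = 0.48602; k_eq = 2.0575 N/mm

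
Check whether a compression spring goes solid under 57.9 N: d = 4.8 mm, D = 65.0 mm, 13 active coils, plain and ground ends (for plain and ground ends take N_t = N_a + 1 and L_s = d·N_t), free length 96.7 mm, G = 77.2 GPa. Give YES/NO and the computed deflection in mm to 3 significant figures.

k = Gd⁴/(8D³N_a) = (77.2×10³)(4.8⁴)/(8·65.0³·13) = 1.4349 N/mm
N_t = 14; L_s = 4.8·14 = 67.2 mm; δ_solid = L₀ − L_s = 96.7 − 67.2 = 29.5 mm
δ = F/k = 57.9/1.4349 = 40.352 mm
δ ≥ δ_solid → spring goes solid

YES, δ = 40.4 mm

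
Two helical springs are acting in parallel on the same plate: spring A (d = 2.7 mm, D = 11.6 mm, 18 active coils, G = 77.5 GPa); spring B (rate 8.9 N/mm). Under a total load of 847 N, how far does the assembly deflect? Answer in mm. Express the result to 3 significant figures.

k_A = Gd⁴/(8D³N_a) = (77.5×10³)(2.7⁴)/(8·11.6³·18) = 18.324 N/mm
Parallel: k_eq = 18.324 + 8.9 = 27.224 N/mm
δ = F/k_eq = 847/27.224 = 31.112 mm

31.1 mm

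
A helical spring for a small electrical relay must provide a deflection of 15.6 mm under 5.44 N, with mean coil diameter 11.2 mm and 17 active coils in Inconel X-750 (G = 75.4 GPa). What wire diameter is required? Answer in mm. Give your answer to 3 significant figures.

Required rate k = F/δ = 5.44/15.6 = 0.34872 N/mm
d = (8D³N_a·k / G)^(1/4) = (8·11.2³·17·0.34872 / (75.4×10³))^0.25
  = (0.88368)^0.25 = 0.9696 mm

0.970 mm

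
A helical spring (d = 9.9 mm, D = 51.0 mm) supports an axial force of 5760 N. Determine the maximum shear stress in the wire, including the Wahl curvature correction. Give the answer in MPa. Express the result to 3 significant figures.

Spring index C = D/d = 51.0/9.9 = 5.1515
K_W = (4C−1)/(4C−4) + 0.615/C = 19.606/16.606 + 0.1194 = 1.3000
τ₀ = 8FD/(πd³) = 8·5760·51.0/(π·9.9³) = 2.35008e+06/3048.3 = 770.95 MPa
τ_max = K·τ₀ = 1.3000 × 770.95 = 1002.3 MPa

1000 MPa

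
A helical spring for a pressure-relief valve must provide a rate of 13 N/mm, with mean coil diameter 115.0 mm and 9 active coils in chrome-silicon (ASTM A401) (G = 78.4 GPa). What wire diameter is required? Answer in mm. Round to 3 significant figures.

11.6 mm

d = (8D³N_a·k / G)^(1/4) = (8·115.0³·9·13 / (78.4×10³))^0.25
  = (18157)^0.25 = 11.6082 mm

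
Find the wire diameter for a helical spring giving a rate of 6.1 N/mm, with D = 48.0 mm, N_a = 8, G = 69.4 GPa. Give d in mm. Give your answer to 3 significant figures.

d = (8D³N_a·k / G)^(1/4) = (8·48.0³·8·6.1 / (69.4×10³))^0.25
  = (622.12)^0.25 = 4.9942 mm

4.99 mm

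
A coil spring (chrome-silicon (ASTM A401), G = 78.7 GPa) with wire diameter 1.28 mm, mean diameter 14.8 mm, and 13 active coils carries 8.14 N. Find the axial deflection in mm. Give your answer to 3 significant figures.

13.0 mm

k = Gd⁴/(8D³N_a) = (78.7×10³)(1.28⁴)/(8·14.8³·13) = 0.62661 N/mm
δ = F/k = 8.14 / 0.62661 = 12.991 mm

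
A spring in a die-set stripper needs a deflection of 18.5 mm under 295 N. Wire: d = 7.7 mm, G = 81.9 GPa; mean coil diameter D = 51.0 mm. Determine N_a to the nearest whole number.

17

Required rate k = F/δ = 295/18.5 = 15.946 N/mm
N_a = Gd⁴/(8D³k) = (81.9×10³ × 7.7⁴)/(8 × 51.0³ × 15.946)
    = 2.87903e+08 / 1.6922e+07 = 17.01 → 17 coils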